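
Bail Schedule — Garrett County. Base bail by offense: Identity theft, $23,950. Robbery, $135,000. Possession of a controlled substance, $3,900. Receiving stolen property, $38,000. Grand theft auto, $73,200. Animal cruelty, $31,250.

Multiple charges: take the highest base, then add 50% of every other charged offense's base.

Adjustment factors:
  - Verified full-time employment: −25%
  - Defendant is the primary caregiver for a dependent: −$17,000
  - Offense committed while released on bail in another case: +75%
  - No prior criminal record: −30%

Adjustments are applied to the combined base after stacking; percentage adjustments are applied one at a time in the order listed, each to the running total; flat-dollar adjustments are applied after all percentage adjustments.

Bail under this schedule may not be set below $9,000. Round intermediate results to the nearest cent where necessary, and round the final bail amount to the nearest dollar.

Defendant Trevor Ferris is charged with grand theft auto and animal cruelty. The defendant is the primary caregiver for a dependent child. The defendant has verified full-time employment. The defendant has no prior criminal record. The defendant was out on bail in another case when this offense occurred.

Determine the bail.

$64,608

Base amounts from the schedule: grand theft auto $73,200; animal cruelty $31,250.
Stacking rule: highest base plus 50% of each additional charge. Highest is grand theft auto at $73,200. Additional: $31,250 × 50% = $15,625. Combined base = $73,200 + $15,625 = $88,825.
Verified full-time employment (−25%): $88,825 × 0.75 = $66,618.75.
Offense committed while released on bail in another case (+75%): $66,618.75 × 1.75 = $116,582.81.
No prior criminal record (−30%): $116,582.81 × 0.7 = $81,607.97.
Defendant is the primary caregiver for a dependent (−$17,000 flat): $81,607.97 − $17,000 = $64,607.97.
$64,607.97 is at or above the $9,000 minimum.
Rounded to the nearest dollar: $64,608.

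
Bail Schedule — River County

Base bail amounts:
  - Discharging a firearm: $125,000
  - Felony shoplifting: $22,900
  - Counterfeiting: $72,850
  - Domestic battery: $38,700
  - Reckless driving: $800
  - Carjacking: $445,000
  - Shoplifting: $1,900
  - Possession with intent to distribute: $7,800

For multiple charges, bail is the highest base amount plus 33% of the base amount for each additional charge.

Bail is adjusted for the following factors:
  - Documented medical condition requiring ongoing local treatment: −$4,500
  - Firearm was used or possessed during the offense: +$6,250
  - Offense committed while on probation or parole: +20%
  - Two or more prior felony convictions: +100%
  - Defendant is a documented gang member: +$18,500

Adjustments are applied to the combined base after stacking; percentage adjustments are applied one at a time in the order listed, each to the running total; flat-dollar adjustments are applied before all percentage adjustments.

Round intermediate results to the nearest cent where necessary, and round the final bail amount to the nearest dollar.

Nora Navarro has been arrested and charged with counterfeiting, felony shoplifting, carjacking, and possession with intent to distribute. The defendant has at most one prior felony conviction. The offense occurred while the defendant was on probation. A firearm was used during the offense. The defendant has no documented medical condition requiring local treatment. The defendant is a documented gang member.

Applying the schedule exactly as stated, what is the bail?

Base amounts from the schedule: counterfeiting $72,850; felony shoplifting $22,900; carjacking $445,000; possession with intent to distribute $7,800.
Stacking rule: highest base plus 33% of each additional charge. Highest is carjacking at $445,000. Additional: $72,850 × 33% = $24,040.50; $22,900 × 33% = $7,557; $7,800 × 33% = $2,574. Combined base = $445,000 + $34,171.50 = $479,171.50.
Firearm was used or possessed during the offense (+$6,250 flat): $479,171.50 + $6,250 = $485,421.50.
Defendant is a documented gang member (+$18,500 flat): $485,421.50 + $18,500 = $503,921.50.
Offense committed while on probation or parole (+20%): $503,921.50 × 1.2 = $604,705.80.
Rounded to the nearest dollar: $604,706.

$604,706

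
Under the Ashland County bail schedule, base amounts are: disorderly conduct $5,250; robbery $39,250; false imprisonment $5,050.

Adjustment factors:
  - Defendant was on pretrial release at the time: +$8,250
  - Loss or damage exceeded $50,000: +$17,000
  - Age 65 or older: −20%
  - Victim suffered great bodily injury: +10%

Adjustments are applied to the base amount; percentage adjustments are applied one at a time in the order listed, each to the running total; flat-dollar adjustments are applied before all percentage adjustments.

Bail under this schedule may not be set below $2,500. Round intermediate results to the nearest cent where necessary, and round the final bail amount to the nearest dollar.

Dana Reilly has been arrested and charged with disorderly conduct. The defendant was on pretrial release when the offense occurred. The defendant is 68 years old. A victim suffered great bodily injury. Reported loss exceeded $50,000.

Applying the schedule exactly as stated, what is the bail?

Base amounts from the schedule: disorderly conduct $5,250.
Single charge. Combined base = $5,250.
Defendant was on pretrial release at the time (+$8,250 flat): $5,250 + $8,250 = $13,500.
Loss or damage exceeded $50,000 (+$17,000 flat): $13,500 + $17,000 = $30,500.
Age 65 or older (−20%): $30,500 × 0.8 = $24,400.
Victim suffered great bodily injury (+10%): $24,400 × 1.1 = $26,840.
$26,840 is at or above the $2,500 minimum.

$26,840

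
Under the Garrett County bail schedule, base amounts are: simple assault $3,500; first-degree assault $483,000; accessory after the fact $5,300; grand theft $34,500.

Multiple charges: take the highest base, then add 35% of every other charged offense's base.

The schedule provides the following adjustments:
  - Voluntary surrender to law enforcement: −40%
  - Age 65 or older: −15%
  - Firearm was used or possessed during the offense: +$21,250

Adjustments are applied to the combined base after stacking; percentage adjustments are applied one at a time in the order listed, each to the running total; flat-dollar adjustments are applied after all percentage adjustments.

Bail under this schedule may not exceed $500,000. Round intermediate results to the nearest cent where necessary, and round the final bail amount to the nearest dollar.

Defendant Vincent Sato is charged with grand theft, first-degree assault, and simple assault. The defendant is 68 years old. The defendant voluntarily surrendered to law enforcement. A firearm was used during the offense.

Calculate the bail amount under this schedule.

$274,363

Base amounts from the schedule: grand theft $34,500; first-degree assault $483,000; simple assault $3,500.
Stacking rule: highest base plus 35% of each additional charge. Highest is first-degree assault at $483,000. Additional: $34,500 × 35% = $12,075; $3,500 × 35% = $1,225. Combined base = $483,000 + $13,300 = $496,300.
Voluntary surrender to law enforcement (−40%): $496,300 × 0.6 = $297,780.
Age 65 or older (−15%): $297,780 × 0.85 = $253,113.
Firearm was used or possessed during the offense (+$21,250 flat): $253,113 + $21,250 = $274,363.
$274,363 is within the $500,000 maximum.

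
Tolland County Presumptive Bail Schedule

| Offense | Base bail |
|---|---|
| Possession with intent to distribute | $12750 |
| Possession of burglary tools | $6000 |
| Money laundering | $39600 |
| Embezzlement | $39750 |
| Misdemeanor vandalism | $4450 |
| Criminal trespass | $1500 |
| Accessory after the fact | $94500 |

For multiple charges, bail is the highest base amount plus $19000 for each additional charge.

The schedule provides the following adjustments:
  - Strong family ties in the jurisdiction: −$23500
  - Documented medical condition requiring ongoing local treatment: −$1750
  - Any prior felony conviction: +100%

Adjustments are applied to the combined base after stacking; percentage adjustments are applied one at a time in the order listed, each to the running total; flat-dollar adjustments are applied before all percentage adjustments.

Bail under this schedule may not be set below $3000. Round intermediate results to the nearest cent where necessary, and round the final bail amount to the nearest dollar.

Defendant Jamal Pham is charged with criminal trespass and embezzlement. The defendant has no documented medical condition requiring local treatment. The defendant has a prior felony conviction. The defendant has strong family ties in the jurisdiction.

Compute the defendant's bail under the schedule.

$70500

Base amounts from the schedule: criminal trespass $1500; embezzlement $39750.
Stacking rule: highest base plus $19000 per additional charge. Highest is embezzlement at $39750; 1 additional charge → +$19000. Combined base = $58750.
Strong family ties in the jurisdiction (−$23500 flat): $58750 − $23500 = $35250.
Any prior felony conviction (+100%): $35250 × 2 = $70500.
$70500 is at or above the $3000 minimum.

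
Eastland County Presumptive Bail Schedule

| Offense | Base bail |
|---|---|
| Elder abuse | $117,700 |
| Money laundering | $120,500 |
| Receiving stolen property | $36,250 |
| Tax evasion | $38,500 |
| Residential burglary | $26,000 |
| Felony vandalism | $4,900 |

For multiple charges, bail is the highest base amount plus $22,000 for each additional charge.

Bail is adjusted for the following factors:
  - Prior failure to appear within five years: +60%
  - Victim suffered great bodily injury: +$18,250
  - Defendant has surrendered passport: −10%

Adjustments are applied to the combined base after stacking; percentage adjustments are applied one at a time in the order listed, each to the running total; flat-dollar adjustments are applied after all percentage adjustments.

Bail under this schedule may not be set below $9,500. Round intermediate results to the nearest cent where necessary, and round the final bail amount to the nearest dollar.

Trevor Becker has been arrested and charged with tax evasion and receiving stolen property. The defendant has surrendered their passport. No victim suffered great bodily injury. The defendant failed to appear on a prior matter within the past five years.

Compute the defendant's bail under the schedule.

Base amounts from the schedule: tax evasion $38,500; receiving stolen property $36,250.
Stacking rule: highest base plus $22,000 per additional charge. Highest is tax evasion at $38,500; 1 additional charge → +$22,000. Combined base = $60,500.
Prior failure to appear within five years (+60%): $60,500 × 1.6 = $96,800.
Defendant has surrendered passport (−10%): $96,800 × 0.9 = $87,120.
$87,120 is at or above the $9,500 minimum.

$87,120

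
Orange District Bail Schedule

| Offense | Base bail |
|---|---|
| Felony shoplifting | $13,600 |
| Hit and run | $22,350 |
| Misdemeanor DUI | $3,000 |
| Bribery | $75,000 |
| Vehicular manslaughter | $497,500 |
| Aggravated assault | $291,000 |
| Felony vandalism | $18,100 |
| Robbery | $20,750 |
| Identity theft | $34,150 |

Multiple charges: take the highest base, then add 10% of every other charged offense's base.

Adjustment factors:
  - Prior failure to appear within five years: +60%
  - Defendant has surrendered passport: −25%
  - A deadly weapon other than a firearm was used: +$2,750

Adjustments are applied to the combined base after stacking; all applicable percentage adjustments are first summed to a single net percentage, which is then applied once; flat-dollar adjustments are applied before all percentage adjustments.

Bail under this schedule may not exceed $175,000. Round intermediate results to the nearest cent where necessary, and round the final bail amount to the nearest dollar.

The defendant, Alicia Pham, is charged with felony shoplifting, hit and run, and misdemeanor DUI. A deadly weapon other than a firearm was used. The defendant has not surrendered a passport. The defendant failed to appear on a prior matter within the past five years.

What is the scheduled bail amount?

$42,816

Base amounts from the schedule: felony shoplifting $13,600; hit and run $22,350; misdemeanor DUI $3,000.
Stacking rule: highest base plus 10% of each additional charge. Highest is hit and run at $22,350. Additional: $13,600 × 10% = $1,360; $3,000 × 10% = $300. Combined base = $22,350 + $1,660 = $24,010.
A deadly weapon other than a firearm was used (+$2,750 flat): $24,010 + $2,750 = $26,760.
Prior failure to appear within five years (+60%): $26,760 × 1.6 = $42,816.
$42,816 is within the $175,000 maximum.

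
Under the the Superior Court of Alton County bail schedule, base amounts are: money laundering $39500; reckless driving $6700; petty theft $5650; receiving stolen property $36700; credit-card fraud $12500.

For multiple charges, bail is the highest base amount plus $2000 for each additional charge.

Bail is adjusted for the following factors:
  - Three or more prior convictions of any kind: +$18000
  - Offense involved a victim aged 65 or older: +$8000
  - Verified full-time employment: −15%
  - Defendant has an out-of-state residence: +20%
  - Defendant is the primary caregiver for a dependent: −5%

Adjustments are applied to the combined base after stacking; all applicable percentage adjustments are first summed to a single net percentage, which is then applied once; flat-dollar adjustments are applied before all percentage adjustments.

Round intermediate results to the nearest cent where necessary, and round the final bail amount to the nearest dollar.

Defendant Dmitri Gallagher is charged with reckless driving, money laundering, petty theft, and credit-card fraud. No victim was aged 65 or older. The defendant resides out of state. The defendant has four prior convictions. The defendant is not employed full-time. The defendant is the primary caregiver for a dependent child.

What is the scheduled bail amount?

Base amounts from the schedule: reckless driving $6700; money laundering $39500; petty theft $5650; credit-card fraud $12500.
Stacking rule: highest base plus $2000 per additional charge. Highest is money laundering at $39500; 3 additional charges → +$6000. Combined base = $45500.
Three or more prior convictions of any kind (+$18000 flat): $45500 + $18000 = $63500.
Net percentage adjustment: +20% −5% = +15%. $63500 × 1.15 = $73025.

$73025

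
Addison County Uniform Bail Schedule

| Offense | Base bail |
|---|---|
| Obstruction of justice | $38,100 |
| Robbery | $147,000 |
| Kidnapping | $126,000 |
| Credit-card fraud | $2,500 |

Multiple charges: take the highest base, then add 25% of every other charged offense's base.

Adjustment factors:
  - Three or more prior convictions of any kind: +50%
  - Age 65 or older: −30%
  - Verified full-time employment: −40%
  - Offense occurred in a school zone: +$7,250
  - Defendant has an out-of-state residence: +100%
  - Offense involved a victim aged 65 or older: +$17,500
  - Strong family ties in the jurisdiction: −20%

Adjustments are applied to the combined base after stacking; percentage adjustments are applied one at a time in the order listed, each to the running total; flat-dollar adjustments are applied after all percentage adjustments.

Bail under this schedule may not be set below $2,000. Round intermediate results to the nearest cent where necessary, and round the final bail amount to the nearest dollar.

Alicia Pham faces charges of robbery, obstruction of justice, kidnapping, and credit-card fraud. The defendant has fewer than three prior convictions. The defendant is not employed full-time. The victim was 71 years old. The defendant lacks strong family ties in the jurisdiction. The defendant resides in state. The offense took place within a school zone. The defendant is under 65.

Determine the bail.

$213,400

Base amounts from the schedule: robbery $147,000; obstruction of justice $38,100; kidnapping $126,000; credit-card fraud $2,500.
Stacking rule: highest base plus 25% of each additional charge. Highest is robbery at $147,000. Additional: $38,100 × 25% = $9,525; $126,000 × 25% = $31,500; $2,500 × 25% = $625. Combined base = $147,000 + $41,650 = $188,650.
Offense occurred in a school zone (+$7,250 flat): $188,650 + $7,250 = $195,900.
Offense involved a victim aged 65 or older (+$17,500 flat): $195,900 + $17,500 = $213,400.
$213,400 is at or above the $2,000 minimum.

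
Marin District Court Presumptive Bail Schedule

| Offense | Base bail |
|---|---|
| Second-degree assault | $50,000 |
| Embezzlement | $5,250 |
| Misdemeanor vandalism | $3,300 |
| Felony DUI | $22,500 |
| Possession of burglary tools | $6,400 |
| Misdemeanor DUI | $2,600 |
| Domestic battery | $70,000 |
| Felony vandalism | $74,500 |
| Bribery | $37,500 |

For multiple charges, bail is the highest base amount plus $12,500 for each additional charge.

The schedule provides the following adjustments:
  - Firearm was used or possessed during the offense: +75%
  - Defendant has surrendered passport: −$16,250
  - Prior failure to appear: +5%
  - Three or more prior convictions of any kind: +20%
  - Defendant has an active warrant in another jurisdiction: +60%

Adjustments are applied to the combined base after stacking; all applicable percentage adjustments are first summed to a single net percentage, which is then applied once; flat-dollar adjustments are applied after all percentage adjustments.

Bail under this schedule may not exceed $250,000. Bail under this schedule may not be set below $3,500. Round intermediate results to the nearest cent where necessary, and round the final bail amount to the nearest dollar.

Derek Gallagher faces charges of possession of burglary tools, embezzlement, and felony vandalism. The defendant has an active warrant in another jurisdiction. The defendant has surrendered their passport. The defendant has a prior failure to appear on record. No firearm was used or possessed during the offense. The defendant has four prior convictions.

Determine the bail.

$167,825

Base amounts from the schedule: possession of burglary tools $6,400; embezzlement $5,250; felony vandalism $74,500.
Stacking rule: highest base plus $12,500 per additional charge. Highest is felony vandalism at $74,500; 2 additional charges → +$25,000. Combined base = $99,500.
Net percentage adjustment: +5% +20% +60% = +85%. $99,500 × 1.85 = $184,075.
Defendant has surrendered passport (−$16,250 flat): $184,075 − $16,250 = $167,825.
$167,825 is within the $250,000 maximum.
$167,825 is at or above the $3,500 minimum.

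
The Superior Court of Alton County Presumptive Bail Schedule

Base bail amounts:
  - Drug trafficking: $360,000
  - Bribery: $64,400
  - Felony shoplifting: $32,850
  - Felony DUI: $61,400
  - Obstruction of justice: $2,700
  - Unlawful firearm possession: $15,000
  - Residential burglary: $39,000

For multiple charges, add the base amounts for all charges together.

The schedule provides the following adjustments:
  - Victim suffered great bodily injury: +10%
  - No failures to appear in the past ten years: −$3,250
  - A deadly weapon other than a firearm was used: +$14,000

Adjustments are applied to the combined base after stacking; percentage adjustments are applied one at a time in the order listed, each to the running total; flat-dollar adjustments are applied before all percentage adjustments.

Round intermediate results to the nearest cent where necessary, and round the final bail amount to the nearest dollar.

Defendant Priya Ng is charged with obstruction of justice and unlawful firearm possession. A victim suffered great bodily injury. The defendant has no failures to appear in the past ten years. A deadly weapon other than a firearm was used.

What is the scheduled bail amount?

Base amounts from the schedule: obstruction of justice $2,700; unlawful firearm possession $15,000.
Stacking rule: sum of all bases. $2,700 + $15,000 = $17,700.
No failures to appear in the past ten years (−$3,250 flat): $17,700 − $3,250 = $14,450.
A deadly weapon other than a firearm was used (+$14,000 flat): $14,450 + $14,000 = $28,450.
Victim suffered great bodily injury (+10%): $28,450 × 1.1 = $31,295.

$31,295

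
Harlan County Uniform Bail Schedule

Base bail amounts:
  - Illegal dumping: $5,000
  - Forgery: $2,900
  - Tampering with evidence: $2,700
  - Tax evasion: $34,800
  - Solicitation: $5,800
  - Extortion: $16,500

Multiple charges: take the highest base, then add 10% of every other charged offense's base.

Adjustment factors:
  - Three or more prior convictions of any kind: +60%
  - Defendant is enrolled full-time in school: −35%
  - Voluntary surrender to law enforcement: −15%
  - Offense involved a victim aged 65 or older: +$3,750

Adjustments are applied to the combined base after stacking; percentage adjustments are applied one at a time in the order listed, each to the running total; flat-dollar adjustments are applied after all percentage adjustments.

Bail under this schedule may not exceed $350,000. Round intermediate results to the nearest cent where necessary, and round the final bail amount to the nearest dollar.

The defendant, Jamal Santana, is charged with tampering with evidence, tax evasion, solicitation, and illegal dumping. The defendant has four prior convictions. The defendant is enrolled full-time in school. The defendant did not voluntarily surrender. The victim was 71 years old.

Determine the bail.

$41,346

Base amounts from the schedule: tampering with evidence $2,700; tax evasion $34,800; solicitation $5,800; illegal dumping $5,000.
Stacking rule: highest base plus 10% of each additional charge. Highest is tax evasion at $34,800. Additional: $2,700 × 10% = $270; $5,800 × 10% = $580; $5,000 × 10% = $500. Combined base = $34,800 + $1,350 = $36,150.
Three or more prior convictions of any kind (+60%): $36,150 × 1.6 = $57,840.
Defendant is enrolled full-time in school (−35%): $57,840 × 0.65 = $37,596.
Offense involved a victim aged 65 or older (+$3,750 flat): $37,596 + $3,750 = $41,346.
$41,346 is within the $350,000 maximum.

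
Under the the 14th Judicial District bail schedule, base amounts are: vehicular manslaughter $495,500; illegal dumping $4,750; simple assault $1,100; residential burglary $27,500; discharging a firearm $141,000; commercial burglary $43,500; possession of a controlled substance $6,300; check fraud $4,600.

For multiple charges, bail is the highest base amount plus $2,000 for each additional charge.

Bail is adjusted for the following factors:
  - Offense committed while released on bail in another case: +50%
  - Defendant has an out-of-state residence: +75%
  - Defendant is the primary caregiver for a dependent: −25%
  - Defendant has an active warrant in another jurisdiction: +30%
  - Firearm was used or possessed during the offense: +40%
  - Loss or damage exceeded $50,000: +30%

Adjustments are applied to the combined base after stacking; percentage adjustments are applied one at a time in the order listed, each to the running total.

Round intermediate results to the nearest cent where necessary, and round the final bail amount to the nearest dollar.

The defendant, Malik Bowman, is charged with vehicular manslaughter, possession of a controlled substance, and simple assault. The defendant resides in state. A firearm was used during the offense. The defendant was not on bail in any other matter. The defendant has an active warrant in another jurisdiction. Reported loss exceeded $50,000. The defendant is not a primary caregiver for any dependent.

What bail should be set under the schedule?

$1,181,817

Base amounts from the schedule: vehicular manslaughter $495,500; possession of a controlled substance $6,300; simple assault $1,100.
Stacking rule: highest base plus $2,000 per additional charge. Highest is vehicular manslaughter at $495,500; 2 additional charges → +$4,000. Combined base = $499,500.
Defendant has an active warrant in another jurisdiction (+30%): $499,500 × 1.3 = $649,350.
Firearm was used or possessed during the offense (+40%): $649,350 × 1.4 = $909,090.
Loss or damage exceeded $50,000 (+30%): $909,090 × 1.3 = $1,181,817.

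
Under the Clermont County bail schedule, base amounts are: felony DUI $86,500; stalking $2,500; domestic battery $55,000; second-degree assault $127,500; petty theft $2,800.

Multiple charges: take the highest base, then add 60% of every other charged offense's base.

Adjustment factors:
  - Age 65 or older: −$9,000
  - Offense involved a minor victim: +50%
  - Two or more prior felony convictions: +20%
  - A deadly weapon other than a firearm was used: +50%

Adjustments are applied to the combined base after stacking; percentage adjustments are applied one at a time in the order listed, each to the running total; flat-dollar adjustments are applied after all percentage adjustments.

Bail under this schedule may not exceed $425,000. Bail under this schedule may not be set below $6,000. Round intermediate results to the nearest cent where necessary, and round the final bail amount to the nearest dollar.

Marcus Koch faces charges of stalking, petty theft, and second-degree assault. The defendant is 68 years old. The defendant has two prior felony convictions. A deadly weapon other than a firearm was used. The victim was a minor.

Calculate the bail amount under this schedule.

$343,836

Base amounts from the schedule: stalking $2,500; petty theft $2,800; second-degree assault $127,500.
Stacking rule: highest base plus 60% of each additional charge. Highest is second-degree assault at $127,500. Additional: $2,500 × 60% = $1,500; $2,800 × 60% = $1,680. Combined base = $127,500 + $3,180 = $130,680.
Offense involved a minor victim (+50%): $130,680 × 1.5 = $196,020.
Two or more prior felony convictions (+20%): $196,020 × 1.2 = $235,224.
A deadly weapon other than a firearm was used (+50%): $235,224 × 1.5 = $352,836.
Age 65 or older (−$9,000 flat): $352,836 − $9,000 = $343,836.
$343,836 is within the $425,000 maximum.
$343,836 is at or above the $6,000 minimum.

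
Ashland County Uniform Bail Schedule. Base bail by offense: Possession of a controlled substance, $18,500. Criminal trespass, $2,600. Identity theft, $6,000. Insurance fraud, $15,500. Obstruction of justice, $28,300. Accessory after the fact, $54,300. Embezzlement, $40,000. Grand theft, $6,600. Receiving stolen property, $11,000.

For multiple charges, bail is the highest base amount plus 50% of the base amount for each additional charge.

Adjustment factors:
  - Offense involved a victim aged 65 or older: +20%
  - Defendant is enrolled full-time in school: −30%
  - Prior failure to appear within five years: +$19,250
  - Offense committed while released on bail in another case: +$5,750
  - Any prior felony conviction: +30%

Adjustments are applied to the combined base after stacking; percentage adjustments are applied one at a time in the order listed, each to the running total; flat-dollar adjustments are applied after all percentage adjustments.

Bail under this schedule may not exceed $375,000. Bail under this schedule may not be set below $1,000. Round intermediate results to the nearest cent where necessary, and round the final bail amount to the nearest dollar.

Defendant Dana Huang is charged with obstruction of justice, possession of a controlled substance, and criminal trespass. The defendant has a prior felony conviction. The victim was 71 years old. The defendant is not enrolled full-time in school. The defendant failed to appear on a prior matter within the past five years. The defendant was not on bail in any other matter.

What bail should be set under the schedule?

Base amounts from the schedule: obstruction of justice $28,300; possession of a controlled substance $18,500; criminal trespass $2,600.
Stacking rule: highest base plus 50% of each additional charge. Highest is obstruction of justice at $28,300. Additional: $18,500 × 50% = $9,250; $2,600 × 50% = $1,300. Combined base = $28,300 + $10,550 = $38,850.
Offense involved a victim aged 65 or older (+20%): $38,850 × 1.2 = $46,620.
Any prior felony conviction (+30%): $46,620 × 1.3 = $60,606.
Prior failure to appear within five years (+$19,250 flat): $60,606 + $19,250 = $79,856.
$79,856 is within the $375,000 maximum.
$79,856 is at or above the $1,000 minimum.

$79,856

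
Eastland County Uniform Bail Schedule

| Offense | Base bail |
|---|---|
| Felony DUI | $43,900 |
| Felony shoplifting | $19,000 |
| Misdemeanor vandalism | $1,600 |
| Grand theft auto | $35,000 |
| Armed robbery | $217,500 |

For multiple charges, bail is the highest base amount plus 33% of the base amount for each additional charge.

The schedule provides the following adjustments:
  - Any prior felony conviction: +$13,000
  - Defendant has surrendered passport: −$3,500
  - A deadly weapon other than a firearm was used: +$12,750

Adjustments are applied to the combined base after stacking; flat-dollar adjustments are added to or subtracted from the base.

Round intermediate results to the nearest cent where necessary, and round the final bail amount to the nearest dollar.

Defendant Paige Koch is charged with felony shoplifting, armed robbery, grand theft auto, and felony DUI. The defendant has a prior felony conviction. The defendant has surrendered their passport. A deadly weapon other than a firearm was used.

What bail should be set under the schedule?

$272,057

Base amounts from the schedule: felony shoplifting $19,000; armed robbery $217,500; grand theft auto $35,000; felony DUI $43,900.
Stacking rule: highest base plus 33% of each additional charge. Highest is armed robbery at $217,500. Additional: $19,000 × 33% = $6,270; $35,000 × 33% = $11,550; $43,900 × 33% = $14,487. Combined base = $217,500 + $32,307 = $249,807.
Any prior felony conviction (+$13,000 flat): $249,807 + $13,000 = $262,807.
Defendant has surrendered passport (−$3,500 flat): $262,807 − $3,500 = $259,307.
A deadly weapon other than a firearm was used (+$12,750 flat): $259,307 + $12,750 = $272,057.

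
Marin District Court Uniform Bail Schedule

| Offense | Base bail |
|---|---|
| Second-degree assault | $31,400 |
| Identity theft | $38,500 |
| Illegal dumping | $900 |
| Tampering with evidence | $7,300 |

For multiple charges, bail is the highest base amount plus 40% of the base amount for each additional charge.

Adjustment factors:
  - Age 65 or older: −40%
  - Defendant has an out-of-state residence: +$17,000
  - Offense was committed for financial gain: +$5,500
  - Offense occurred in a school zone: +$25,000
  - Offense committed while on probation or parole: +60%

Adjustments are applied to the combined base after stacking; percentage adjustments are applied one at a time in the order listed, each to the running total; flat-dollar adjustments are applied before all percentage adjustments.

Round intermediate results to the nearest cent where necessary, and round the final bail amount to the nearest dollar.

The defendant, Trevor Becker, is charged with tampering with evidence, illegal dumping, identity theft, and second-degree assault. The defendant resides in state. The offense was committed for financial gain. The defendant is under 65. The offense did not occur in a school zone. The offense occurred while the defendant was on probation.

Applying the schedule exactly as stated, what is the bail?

Base amounts from the schedule: tampering with evidence $7,300; illegal dumping $900; identity theft $38,500; second-degree assault $31,400.
Stacking rule: highest base plus 40% of each additional charge. Highest is identity theft at $38,500. Additional: $7,300 × 40% = $2,920; $900 × 40% = $360; $31,400 × 40% = $12,560. Combined base = $38,500 + $15,840 = $54,340.
Offense was committed for financial gain (+$5,500 flat): $54,340 + $5,500 = $59,840.
Offense committed while on probation or parole (+60%): $59,840 × 1.6 = $95,744.

$95,744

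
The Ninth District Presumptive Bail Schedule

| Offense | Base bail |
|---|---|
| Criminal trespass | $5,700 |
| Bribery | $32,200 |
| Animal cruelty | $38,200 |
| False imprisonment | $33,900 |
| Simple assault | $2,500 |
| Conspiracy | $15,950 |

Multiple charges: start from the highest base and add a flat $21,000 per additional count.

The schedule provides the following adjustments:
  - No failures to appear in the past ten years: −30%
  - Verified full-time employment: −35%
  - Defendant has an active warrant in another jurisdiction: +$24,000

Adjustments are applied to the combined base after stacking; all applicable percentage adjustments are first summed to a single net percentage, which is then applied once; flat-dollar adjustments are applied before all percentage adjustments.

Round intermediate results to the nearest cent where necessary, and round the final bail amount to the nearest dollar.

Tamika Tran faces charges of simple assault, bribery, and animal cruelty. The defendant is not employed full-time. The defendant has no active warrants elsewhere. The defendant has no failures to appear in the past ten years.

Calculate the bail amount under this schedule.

$56,140

Base amounts from the schedule: simple assault $2,500; bribery $32,200; animal cruelty $38,200.
Stacking rule: highest base plus $21,000 per additional charge. Highest is animal cruelty at $38,200; 2 additional charges → +$42,000. Combined base = $80,200.
No failures to appear in the past ten years (−30%): $80,200 × 0.7 = $56,140.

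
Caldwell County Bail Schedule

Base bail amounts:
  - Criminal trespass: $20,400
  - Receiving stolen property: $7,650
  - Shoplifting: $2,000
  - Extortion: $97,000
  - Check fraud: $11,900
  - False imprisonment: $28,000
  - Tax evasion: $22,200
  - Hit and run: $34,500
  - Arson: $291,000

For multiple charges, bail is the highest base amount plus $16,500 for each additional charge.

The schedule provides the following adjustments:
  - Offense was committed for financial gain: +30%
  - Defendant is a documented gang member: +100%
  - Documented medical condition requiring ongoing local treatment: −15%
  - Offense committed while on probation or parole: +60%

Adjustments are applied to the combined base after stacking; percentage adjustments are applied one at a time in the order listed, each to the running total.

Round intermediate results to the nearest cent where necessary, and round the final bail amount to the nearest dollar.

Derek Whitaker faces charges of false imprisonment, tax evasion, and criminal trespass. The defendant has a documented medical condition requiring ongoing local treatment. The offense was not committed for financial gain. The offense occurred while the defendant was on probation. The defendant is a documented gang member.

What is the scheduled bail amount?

$165,920

Base amounts from the schedule: false imprisonment $28,000; tax evasion $22,200; criminal trespass $20,400.
Stacking rule: highest base plus $16,500 per additional charge. Highest is false imprisonment at $28,000; 2 additional charges → +$33,000. Combined base = $61,000.
Defendant is a documented gang member (+100%): $61,000 × 2 = $122,000.
Documented medical condition requiring ongoing local treatment (−15%): $122,000 × 0.85 = $103,700.
Offense committed while on probation or parole (+60%): $103,700 × 1.6 = $165,920.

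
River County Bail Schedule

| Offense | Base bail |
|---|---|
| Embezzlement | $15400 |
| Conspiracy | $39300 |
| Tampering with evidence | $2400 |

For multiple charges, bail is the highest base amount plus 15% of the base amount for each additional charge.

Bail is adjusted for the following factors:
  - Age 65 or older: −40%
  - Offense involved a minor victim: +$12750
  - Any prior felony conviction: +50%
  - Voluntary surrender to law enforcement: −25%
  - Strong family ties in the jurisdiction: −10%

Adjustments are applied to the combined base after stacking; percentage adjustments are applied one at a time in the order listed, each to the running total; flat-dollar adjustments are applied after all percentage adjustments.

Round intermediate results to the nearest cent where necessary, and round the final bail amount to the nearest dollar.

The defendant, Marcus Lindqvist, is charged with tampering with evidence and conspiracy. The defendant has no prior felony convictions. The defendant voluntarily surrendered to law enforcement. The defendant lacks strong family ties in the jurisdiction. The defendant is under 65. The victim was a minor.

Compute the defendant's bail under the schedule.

Base amounts from the schedule: tampering with evidence $2400; conspiracy $39300.
Stacking rule: highest base plus 15% of each additional charge. Highest is conspiracy at $39300. Additional: $2400 × 15% = $360. Combined base = $39300 + $360 = $39660.
Voluntary surrender to law enforcement (−25%): $39660 × 0.75 = $29745.
Offense involved a minor victim (+$12750 flat): $29745 + $12750 = $42495.

$42495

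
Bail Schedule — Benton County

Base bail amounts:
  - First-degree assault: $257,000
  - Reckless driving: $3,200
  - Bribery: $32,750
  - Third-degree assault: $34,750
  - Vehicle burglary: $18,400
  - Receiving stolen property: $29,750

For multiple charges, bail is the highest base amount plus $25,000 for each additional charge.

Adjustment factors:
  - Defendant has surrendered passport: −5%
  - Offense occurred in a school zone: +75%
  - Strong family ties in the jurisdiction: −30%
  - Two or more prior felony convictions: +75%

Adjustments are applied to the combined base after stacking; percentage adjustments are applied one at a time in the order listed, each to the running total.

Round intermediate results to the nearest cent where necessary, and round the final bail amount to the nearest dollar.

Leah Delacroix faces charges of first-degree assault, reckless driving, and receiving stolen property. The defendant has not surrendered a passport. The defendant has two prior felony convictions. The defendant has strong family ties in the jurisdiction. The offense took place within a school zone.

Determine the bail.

$658,131

Base amounts from the schedule: first-degree assault $257,000; reckless driving $3,200; receiving stolen property $29,750.
Stacking rule: highest base plus $25,000 per additional charge. Highest is first-degree assault at $257,000; 2 additional charges → +$50,000. Combined base = $307,000.
Offense occurred in a school zone (+75%): $307,000 × 1.75 = $537,250.
Strong family ties in the jurisdiction (−30%): $537,250 × 0.7 = $376,075.
Two or more prior felony convictions (+75%): $376,075 × 1.75 = $658,131.25.
Rounded to the nearest dollar: $658,131.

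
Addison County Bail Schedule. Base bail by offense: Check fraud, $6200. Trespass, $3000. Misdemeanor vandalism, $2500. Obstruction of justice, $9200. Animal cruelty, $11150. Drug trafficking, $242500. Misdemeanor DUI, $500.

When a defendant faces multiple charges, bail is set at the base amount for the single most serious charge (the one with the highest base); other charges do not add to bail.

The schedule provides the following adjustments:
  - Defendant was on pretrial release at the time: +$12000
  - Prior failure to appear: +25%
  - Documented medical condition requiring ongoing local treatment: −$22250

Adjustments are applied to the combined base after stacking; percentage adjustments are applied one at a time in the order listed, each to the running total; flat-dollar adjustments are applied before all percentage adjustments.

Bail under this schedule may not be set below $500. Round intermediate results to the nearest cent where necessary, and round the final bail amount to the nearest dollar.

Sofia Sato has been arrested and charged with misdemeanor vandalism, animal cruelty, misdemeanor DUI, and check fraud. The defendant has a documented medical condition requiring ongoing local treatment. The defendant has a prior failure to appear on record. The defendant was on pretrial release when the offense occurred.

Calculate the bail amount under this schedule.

$1125

Base amounts from the schedule: misdemeanor vandalism $2500; animal cruelty $11150; misdemeanor DUI $500; check fraud $6200.
Stacking rule: use the highest base only. Highest is animal cruelty at $11150. Combined base = $11150.
Defendant was on pretrial release at the time (+$12000 flat): $11150 + $12000 = $23150.
Documented medical condition requiring ongoing local treatment (−$22250 flat): $23150 − $22250 = $900.
Prior failure to appear (+25%): $900 × 1.25 = $1125.
$1125 is at or above the $500 minimum.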